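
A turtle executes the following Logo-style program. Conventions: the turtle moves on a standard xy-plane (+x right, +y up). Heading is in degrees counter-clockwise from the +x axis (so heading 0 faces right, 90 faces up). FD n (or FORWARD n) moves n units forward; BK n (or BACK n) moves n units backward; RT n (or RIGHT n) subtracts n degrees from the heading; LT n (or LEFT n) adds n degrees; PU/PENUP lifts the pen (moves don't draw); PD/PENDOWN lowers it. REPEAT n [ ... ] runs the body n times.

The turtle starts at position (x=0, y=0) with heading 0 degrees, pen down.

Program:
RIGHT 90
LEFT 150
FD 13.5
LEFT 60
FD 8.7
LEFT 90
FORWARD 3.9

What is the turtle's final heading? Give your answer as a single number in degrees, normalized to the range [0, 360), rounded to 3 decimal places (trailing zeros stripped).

Answer: 210

Derivation:
Executing turtle program step by step:
Start: pos=(0,0), heading=0, pen down
RT 90: heading 0 -> 270
LT 150: heading 270 -> 60
FD 13.5: (0,0) -> (6.75,11.691) [heading=60, draw]
LT 60: heading 60 -> 120
FD 8.7: (6.75,11.691) -> (2.4,19.226) [heading=120, draw]
LT 90: heading 120 -> 210
FD 3.9: (2.4,19.226) -> (-0.977,17.276) [heading=210, draw]
Final: pos=(-0.977,17.276), heading=210, 3 segment(s) drawn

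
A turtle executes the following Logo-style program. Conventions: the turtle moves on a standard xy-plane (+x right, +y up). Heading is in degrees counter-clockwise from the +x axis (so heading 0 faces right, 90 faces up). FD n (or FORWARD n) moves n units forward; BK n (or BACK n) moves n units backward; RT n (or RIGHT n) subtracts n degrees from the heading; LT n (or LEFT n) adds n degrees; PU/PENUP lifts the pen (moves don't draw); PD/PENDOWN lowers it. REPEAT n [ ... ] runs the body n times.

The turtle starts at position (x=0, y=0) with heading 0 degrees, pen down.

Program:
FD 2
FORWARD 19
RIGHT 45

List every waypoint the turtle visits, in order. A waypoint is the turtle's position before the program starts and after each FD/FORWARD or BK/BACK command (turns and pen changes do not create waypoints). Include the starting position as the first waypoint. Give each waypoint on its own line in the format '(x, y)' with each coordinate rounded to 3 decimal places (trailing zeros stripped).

Executing turtle program step by step:
Start: pos=(0,0), heading=0, pen down
FD 2: (0,0) -> (2,0) [heading=0, draw]
FD 19: (2,0) -> (21,0) [heading=0, draw]
RT 45: heading 0 -> 315
Final: pos=(21,0), heading=315, 2 segment(s) drawn
Waypoints (3 total):
(0, 0)
(2, 0)
(21, 0)

Answer: (0, 0)
(2, 0)
(21, 0)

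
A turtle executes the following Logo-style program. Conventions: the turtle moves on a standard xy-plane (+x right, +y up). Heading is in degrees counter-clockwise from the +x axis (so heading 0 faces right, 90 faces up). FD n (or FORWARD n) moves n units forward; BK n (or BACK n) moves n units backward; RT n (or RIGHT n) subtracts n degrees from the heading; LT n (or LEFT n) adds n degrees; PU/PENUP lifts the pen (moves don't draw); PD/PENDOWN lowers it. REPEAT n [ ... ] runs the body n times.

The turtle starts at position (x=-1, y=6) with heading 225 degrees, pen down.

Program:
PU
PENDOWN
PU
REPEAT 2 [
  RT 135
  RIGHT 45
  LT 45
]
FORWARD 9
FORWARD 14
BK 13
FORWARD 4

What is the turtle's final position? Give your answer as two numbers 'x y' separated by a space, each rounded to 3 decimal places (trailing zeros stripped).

Answer: 8.899 -3.899

Derivation:
Executing turtle program step by step:
Start: pos=(-1,6), heading=225, pen down
PU: pen up
PD: pen down
PU: pen up
REPEAT 2 [
  -- iteration 1/2 --
  RT 135: heading 225 -> 90
  RT 45: heading 90 -> 45
  LT 45: heading 45 -> 90
  -- iteration 2/2 --
  RT 135: heading 90 -> 315
  RT 45: heading 315 -> 270
  LT 45: heading 270 -> 315
]
FD 9: (-1,6) -> (5.364,-0.364) [heading=315, move]
FD 14: (5.364,-0.364) -> (15.263,-10.263) [heading=315, move]
BK 13: (15.263,-10.263) -> (6.071,-1.071) [heading=315, move]
FD 4: (6.071,-1.071) -> (8.899,-3.899) [heading=315, move]
Final: pos=(8.899,-3.899), heading=315, 0 segment(s) drawn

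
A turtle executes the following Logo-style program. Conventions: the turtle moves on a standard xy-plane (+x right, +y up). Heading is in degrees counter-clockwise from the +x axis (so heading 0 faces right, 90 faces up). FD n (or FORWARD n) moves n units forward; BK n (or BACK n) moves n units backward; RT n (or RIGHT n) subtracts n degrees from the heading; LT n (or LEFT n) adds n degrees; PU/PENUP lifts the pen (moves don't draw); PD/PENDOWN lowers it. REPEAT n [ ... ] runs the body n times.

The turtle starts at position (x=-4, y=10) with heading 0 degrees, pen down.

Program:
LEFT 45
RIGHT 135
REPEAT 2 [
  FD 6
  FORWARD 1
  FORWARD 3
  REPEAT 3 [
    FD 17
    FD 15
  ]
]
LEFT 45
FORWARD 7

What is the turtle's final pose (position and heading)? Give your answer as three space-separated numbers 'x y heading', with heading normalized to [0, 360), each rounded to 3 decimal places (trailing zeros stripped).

Executing turtle program step by step:
Start: pos=(-4,10), heading=0, pen down
LT 45: heading 0 -> 45
RT 135: heading 45 -> 270
REPEAT 2 [
  -- iteration 1/2 --
  FD 6: (-4,10) -> (-4,4) [heading=270, draw]
  FD 1: (-4,4) -> (-4,3) [heading=270, draw]
  FD 3: (-4,3) -> (-4,0) [heading=270, draw]
  REPEAT 3 [
    -- iteration 1/3 --
    FD 17: (-4,0) -> (-4,-17) [heading=270, draw]
    FD 15: (-4,-17) -> (-4,-32) [heading=270, draw]
    -- iteration 2/3 --
    FD 17: (-4,-32) -> (-4,-49) [heading=270, draw]
    FD 15: (-4,-49) -> (-4,-64) [heading=270, draw]
    -- iteration 3/3 --
    FD 17: (-4,-64) -> (-4,-81) [heading=270, draw]
    FD 15: (-4,-81) -> (-4,-96) [heading=270, draw]
  ]
  -- iteration 2/2 --
  FD 6: (-4,-96) -> (-4,-102) [heading=270, draw]
  FD 1: (-4,-102) -> (-4,-103) [heading=270, draw]
  FD 3: (-4,-103) -> (-4,-106) [heading=270, draw]
  REPEAT 3 [
    -- iteration 1/3 --
    FD 17: (-4,-106) -> (-4,-123) [heading=270, draw]
    FD 15: (-4,-123) -> (-4,-138) [heading=270, draw]
    -- iteration 2/3 --
    FD 17: (-4,-138) -> (-4,-155) [heading=270, draw]
    FD 15: (-4,-155) -> (-4,-170) [heading=270, draw]
    -- iteration 3/3 --
    FD 17: (-4,-170) -> (-4,-187) [heading=270, draw]
    FD 15: (-4,-187) -> (-4,-202) [heading=270, draw]
  ]
]
LT 45: heading 270 -> 315
FD 7: (-4,-202) -> (0.95,-206.95) [heading=315, draw]
Final: pos=(0.95,-206.95), heading=315, 19 segment(s) drawn

Answer: 0.95 -206.95 315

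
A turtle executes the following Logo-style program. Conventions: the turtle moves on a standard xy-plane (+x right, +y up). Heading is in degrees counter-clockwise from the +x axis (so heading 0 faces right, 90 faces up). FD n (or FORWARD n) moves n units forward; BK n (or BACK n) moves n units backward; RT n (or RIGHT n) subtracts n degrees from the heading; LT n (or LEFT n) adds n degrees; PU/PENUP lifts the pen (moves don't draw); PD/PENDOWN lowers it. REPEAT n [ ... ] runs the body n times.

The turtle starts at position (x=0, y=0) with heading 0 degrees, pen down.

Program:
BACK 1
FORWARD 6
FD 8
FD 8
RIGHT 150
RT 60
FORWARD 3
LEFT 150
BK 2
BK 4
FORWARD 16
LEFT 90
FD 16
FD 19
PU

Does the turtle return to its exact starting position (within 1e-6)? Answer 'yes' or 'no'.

Executing turtle program step by step:
Start: pos=(0,0), heading=0, pen down
BK 1: (0,0) -> (-1,0) [heading=0, draw]
FD 6: (-1,0) -> (5,0) [heading=0, draw]
FD 8: (5,0) -> (13,0) [heading=0, draw]
FD 8: (13,0) -> (21,0) [heading=0, draw]
RT 150: heading 0 -> 210
RT 60: heading 210 -> 150
FD 3: (21,0) -> (18.402,1.5) [heading=150, draw]
LT 150: heading 150 -> 300
BK 2: (18.402,1.5) -> (17.402,3.232) [heading=300, draw]
BK 4: (17.402,3.232) -> (15.402,6.696) [heading=300, draw]
FD 16: (15.402,6.696) -> (23.402,-7.16) [heading=300, draw]
LT 90: heading 300 -> 30
FD 16: (23.402,-7.16) -> (37.258,0.84) [heading=30, draw]
FD 19: (37.258,0.84) -> (53.713,10.34) [heading=30, draw]
PU: pen up
Final: pos=(53.713,10.34), heading=30, 10 segment(s) drawn

Start position: (0, 0)
Final position: (53.713, 10.34)
Distance = 54.699; >= 1e-6 -> NOT closed

Answer: no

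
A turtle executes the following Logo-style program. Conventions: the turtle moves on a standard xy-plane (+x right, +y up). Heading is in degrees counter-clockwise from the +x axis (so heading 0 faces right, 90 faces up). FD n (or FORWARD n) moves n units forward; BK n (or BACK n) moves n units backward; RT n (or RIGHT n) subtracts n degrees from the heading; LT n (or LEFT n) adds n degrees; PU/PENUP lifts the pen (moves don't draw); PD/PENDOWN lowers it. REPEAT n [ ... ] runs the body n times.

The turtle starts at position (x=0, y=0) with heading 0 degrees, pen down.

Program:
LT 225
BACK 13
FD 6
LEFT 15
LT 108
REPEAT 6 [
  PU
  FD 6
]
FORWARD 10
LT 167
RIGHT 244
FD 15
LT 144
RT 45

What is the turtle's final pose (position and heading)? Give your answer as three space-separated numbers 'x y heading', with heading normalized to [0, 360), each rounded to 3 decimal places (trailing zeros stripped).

Answer: 50.206 -19.612 10

Derivation:
Executing turtle program step by step:
Start: pos=(0,0), heading=0, pen down
LT 225: heading 0 -> 225
BK 13: (0,0) -> (9.192,9.192) [heading=225, draw]
FD 6: (9.192,9.192) -> (4.95,4.95) [heading=225, draw]
LT 15: heading 225 -> 240
LT 108: heading 240 -> 348
REPEAT 6 [
  -- iteration 1/6 --
  PU: pen up
  FD 6: (4.95,4.95) -> (10.819,3.702) [heading=348, move]
  -- iteration 2/6 --
  PU: pen up
  FD 6: (10.819,3.702) -> (16.688,2.455) [heading=348, move]
  -- iteration 3/6 --
  PU: pen up
  FD 6: (16.688,2.455) -> (22.556,1.207) [heading=348, move]
  -- iteration 4/6 --
  PU: pen up
  FD 6: (22.556,1.207) -> (28.425,-0.04) [heading=348, move]
  -- iteration 5/6 --
  PU: pen up
  FD 6: (28.425,-0.04) -> (34.294,-1.288) [heading=348, move]
  -- iteration 6/6 --
  PU: pen up
  FD 6: (34.294,-1.288) -> (40.163,-2.535) [heading=348, move]
]
FD 10: (40.163,-2.535) -> (49.945,-4.614) [heading=348, move]
LT 167: heading 348 -> 155
RT 244: heading 155 -> 271
FD 15: (49.945,-4.614) -> (50.206,-19.612) [heading=271, move]
LT 144: heading 271 -> 55
RT 45: heading 55 -> 10
Final: pos=(50.206,-19.612), heading=10, 2 segment(s) drawn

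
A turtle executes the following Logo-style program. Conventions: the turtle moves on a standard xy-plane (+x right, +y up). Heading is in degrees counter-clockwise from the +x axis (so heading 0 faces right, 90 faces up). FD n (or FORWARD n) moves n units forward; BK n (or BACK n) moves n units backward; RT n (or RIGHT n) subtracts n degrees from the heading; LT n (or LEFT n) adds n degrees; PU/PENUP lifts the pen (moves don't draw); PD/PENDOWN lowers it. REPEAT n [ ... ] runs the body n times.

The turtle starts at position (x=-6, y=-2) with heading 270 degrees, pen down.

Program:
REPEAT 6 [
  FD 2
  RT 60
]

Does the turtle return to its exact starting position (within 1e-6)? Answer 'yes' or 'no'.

Executing turtle program step by step:
Start: pos=(-6,-2), heading=270, pen down
REPEAT 6 [
  -- iteration 1/6 --
  FD 2: (-6,-2) -> (-6,-4) [heading=270, draw]
  RT 60: heading 270 -> 210
  -- iteration 2/6 --
  FD 2: (-6,-4) -> (-7.732,-5) [heading=210, draw]
  RT 60: heading 210 -> 150
  -- iteration 3/6 --
  FD 2: (-7.732,-5) -> (-9.464,-4) [heading=150, draw]
  RT 60: heading 150 -> 90
  -- iteration 4/6 --
  FD 2: (-9.464,-4) -> (-9.464,-2) [heading=90, draw]
  RT 60: heading 90 -> 30
  -- iteration 5/6 --
  FD 2: (-9.464,-2) -> (-7.732,-1) [heading=30, draw]
  RT 60: heading 30 -> 330
  -- iteration 6/6 --
  FD 2: (-7.732,-1) -> (-6,-2) [heading=330, draw]
  RT 60: heading 330 -> 270
]
Final: pos=(-6,-2), heading=270, 6 segment(s) drawn

Start position: (-6, -2)
Final position: (-6, -2)
Distance = 0; < 1e-6 -> CLOSED

Answer: yes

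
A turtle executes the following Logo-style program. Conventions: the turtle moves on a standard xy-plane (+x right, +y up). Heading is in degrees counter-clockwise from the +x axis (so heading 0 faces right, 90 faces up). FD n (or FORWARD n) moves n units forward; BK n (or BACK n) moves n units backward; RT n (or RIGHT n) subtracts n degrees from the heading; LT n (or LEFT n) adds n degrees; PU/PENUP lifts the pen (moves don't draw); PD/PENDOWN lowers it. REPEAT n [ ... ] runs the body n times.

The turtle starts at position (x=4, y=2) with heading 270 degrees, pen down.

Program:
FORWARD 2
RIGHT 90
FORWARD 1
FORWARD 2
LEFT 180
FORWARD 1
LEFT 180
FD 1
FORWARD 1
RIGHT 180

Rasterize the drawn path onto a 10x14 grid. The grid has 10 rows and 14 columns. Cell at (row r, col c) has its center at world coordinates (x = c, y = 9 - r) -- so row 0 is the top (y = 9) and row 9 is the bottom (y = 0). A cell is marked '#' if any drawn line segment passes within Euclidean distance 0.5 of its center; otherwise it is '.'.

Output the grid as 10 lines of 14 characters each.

Segment 0: (4,2) -> (4,0)
Segment 1: (4,0) -> (3,0)
Segment 2: (3,0) -> (1,0)
Segment 3: (1,0) -> (2,0)
Segment 4: (2,0) -> (1,0)
Segment 5: (1,0) -> (-0,0)

Answer: ..............
..............
..............
..............
..............
..............
..............
....#.........
....#.........
#####.........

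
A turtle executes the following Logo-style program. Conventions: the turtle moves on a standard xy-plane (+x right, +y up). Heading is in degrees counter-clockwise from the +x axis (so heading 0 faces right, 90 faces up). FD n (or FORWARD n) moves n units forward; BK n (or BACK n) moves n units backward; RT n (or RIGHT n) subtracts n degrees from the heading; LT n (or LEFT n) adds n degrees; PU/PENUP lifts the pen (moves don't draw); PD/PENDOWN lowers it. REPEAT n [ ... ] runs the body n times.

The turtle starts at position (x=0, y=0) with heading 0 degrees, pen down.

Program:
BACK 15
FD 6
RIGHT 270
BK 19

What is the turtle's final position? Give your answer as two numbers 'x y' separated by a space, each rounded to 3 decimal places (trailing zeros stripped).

Executing turtle program step by step:
Start: pos=(0,0), heading=0, pen down
BK 15: (0,0) -> (-15,0) [heading=0, draw]
FD 6: (-15,0) -> (-9,0) [heading=0, draw]
RT 270: heading 0 -> 90
BK 19: (-9,0) -> (-9,-19) [heading=90, draw]
Final: pos=(-9,-19), heading=90, 3 segment(s) drawn

Answer: -9 -19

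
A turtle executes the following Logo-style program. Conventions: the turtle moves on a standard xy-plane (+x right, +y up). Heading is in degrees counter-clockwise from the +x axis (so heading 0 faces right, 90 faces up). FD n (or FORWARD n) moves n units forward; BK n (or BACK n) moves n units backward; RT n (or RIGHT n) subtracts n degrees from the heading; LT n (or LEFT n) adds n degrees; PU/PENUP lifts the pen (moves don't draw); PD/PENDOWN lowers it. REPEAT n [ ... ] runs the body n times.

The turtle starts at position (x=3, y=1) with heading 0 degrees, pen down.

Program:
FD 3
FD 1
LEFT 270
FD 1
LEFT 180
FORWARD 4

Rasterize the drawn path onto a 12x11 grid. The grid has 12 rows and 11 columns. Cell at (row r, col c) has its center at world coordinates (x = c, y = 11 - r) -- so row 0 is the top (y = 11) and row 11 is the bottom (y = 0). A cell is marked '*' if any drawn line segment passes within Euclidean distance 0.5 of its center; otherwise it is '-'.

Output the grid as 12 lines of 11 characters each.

Segment 0: (3,1) -> (6,1)
Segment 1: (6,1) -> (7,1)
Segment 2: (7,1) -> (7,0)
Segment 3: (7,0) -> (7,4)

Answer: -----------
-----------
-----------
-----------
-----------
-----------
-----------
-------*---
-------*---
-------*---
---*****---
-------*---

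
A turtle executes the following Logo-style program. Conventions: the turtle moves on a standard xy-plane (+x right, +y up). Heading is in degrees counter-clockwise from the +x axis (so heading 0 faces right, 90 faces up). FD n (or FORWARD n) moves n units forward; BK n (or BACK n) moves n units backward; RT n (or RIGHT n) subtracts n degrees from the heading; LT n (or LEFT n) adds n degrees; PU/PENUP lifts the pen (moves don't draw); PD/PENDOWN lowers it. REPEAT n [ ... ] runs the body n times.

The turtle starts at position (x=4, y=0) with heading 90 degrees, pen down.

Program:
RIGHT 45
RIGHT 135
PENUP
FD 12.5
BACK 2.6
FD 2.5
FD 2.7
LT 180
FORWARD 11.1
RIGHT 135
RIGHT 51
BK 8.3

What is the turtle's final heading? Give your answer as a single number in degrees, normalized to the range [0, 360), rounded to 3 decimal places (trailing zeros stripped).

Executing turtle program step by step:
Start: pos=(4,0), heading=90, pen down
RT 45: heading 90 -> 45
RT 135: heading 45 -> 270
PU: pen up
FD 12.5: (4,0) -> (4,-12.5) [heading=270, move]
BK 2.6: (4,-12.5) -> (4,-9.9) [heading=270, move]
FD 2.5: (4,-9.9) -> (4,-12.4) [heading=270, move]
FD 2.7: (4,-12.4) -> (4,-15.1) [heading=270, move]
LT 180: heading 270 -> 90
FD 11.1: (4,-15.1) -> (4,-4) [heading=90, move]
RT 135: heading 90 -> 315
RT 51: heading 315 -> 264
BK 8.3: (4,-4) -> (4.868,4.255) [heading=264, move]
Final: pos=(4.868,4.255), heading=264, 0 segment(s) drawn

Answer: 264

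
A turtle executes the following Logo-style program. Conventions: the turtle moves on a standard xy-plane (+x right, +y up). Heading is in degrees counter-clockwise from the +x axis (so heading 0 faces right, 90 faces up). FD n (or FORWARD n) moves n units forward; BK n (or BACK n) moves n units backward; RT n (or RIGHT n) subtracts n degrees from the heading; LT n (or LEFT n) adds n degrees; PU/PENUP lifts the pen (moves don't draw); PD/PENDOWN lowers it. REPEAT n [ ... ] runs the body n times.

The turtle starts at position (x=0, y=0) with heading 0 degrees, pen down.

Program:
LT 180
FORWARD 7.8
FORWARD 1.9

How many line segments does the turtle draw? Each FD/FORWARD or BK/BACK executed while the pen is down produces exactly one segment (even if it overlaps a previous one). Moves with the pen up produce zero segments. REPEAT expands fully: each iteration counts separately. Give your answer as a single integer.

Executing turtle program step by step:
Start: pos=(0,0), heading=0, pen down
LT 180: heading 0 -> 180
FD 7.8: (0,0) -> (-7.8,0) [heading=180, draw]
FD 1.9: (-7.8,0) -> (-9.7,0) [heading=180, draw]
Final: pos=(-9.7,0), heading=180, 2 segment(s) drawn
Segments drawn: 2

Answer: 2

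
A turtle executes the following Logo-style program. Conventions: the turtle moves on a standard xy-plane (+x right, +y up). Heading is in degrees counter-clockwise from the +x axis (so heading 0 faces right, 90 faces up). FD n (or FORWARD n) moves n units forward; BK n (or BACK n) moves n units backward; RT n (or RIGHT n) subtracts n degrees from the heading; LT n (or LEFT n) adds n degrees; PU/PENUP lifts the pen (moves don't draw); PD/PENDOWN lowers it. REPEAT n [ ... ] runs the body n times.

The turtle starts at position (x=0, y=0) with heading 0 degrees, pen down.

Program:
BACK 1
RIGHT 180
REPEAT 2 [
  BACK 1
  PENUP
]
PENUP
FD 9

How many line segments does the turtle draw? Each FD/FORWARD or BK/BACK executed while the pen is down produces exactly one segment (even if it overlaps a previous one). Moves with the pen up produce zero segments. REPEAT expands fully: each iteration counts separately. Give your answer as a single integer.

Answer: 2

Derivation:
Executing turtle program step by step:
Start: pos=(0,0), heading=0, pen down
BK 1: (0,0) -> (-1,0) [heading=0, draw]
RT 180: heading 0 -> 180
REPEAT 2 [
  -- iteration 1/2 --
  BK 1: (-1,0) -> (0,0) [heading=180, draw]
  PU: pen up
  -- iteration 2/2 --
  BK 1: (0,0) -> (1,0) [heading=180, move]
  PU: pen up
]
PU: pen up
FD 9: (1,0) -> (-8,0) [heading=180, move]
Final: pos=(-8,0), heading=180, 2 segment(s) drawn
Segments drawn: 2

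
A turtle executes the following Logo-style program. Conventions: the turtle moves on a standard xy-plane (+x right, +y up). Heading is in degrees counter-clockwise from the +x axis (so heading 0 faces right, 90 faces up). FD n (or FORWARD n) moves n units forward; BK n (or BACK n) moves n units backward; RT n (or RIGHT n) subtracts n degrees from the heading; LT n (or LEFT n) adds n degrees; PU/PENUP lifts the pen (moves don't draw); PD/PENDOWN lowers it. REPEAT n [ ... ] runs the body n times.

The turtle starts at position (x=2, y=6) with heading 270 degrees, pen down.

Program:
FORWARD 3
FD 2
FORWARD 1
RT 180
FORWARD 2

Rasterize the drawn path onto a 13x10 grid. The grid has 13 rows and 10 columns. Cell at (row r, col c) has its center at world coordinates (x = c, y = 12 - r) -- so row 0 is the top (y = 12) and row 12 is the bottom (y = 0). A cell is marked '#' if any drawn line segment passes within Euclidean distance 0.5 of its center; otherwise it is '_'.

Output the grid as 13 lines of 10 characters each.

Answer: __________
__________
__________
__________
__________
__________
__#_______
__#_______
__#_______
__#_______
__#_______
__#_______
__#_______

Derivation:
Segment 0: (2,6) -> (2,3)
Segment 1: (2,3) -> (2,1)
Segment 2: (2,1) -> (2,0)
Segment 3: (2,0) -> (2,2)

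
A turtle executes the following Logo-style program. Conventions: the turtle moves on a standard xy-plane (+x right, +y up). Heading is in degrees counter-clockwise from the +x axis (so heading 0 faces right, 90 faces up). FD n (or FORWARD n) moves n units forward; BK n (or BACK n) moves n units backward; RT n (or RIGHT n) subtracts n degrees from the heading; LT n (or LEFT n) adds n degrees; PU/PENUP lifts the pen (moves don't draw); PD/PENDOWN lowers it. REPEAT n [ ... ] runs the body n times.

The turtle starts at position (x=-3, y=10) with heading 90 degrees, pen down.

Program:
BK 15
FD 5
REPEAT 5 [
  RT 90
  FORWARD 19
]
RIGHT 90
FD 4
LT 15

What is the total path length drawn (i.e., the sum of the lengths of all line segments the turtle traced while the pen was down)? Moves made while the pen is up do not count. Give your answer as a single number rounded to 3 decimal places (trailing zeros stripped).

Executing turtle program step by step:
Start: pos=(-3,10), heading=90, pen down
BK 15: (-3,10) -> (-3,-5) [heading=90, draw]
FD 5: (-3,-5) -> (-3,0) [heading=90, draw]
REPEAT 5 [
  -- iteration 1/5 --
  RT 90: heading 90 -> 0
  FD 19: (-3,0) -> (16,0) [heading=0, draw]
  -- iteration 2/5 --
  RT 90: heading 0 -> 270
  FD 19: (16,0) -> (16,-19) [heading=270, draw]
  -- iteration 3/5 --
  RT 90: heading 270 -> 180
  FD 19: (16,-19) -> (-3,-19) [heading=180, draw]
  -- iteration 4/5 --
  RT 90: heading 180 -> 90
  FD 19: (-3,-19) -> (-3,0) [heading=90, draw]
  -- iteration 5/5 --
  RT 90: heading 90 -> 0
  FD 19: (-3,0) -> (16,0) [heading=0, draw]
]
RT 90: heading 0 -> 270
FD 4: (16,0) -> (16,-4) [heading=270, draw]
LT 15: heading 270 -> 285
Final: pos=(16,-4), heading=285, 8 segment(s) drawn

Segment lengths:
  seg 1: (-3,10) -> (-3,-5), length = 15
  seg 2: (-3,-5) -> (-3,0), length = 5
  seg 3: (-3,0) -> (16,0), length = 19
  seg 4: (16,0) -> (16,-19), length = 19
  seg 5: (16,-19) -> (-3,-19), length = 19
  seg 6: (-3,-19) -> (-3,0), length = 19
  seg 7: (-3,0) -> (16,0), length = 19
  seg 8: (16,0) -> (16,-4), length = 4
Total = 119

Answer: 119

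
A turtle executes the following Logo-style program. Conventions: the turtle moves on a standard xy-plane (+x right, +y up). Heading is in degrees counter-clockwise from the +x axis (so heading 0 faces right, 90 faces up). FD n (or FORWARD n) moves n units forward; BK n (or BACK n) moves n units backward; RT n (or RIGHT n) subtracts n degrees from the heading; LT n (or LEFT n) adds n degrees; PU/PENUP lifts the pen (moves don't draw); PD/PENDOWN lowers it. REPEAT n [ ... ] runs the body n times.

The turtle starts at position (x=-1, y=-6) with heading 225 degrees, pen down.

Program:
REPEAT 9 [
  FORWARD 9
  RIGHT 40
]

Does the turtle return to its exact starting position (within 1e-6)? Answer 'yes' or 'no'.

Executing turtle program step by step:
Start: pos=(-1,-6), heading=225, pen down
REPEAT 9 [
  -- iteration 1/9 --
  FD 9: (-1,-6) -> (-7.364,-12.364) [heading=225, draw]
  RT 40: heading 225 -> 185
  -- iteration 2/9 --
  FD 9: (-7.364,-12.364) -> (-16.33,-13.148) [heading=185, draw]
  RT 40: heading 185 -> 145
  -- iteration 3/9 --
  FD 9: (-16.33,-13.148) -> (-23.702,-7.986) [heading=145, draw]
  RT 40: heading 145 -> 105
  -- iteration 4/9 --
  FD 9: (-23.702,-7.986) -> (-26.031,0.707) [heading=105, draw]
  RT 40: heading 105 -> 65
  -- iteration 5/9 --
  FD 9: (-26.031,0.707) -> (-22.228,8.864) [heading=65, draw]
  RT 40: heading 65 -> 25
  -- iteration 6/9 --
  FD 9: (-22.228,8.864) -> (-14.071,12.667) [heading=25, draw]
  RT 40: heading 25 -> 345
  -- iteration 7/9 --
  FD 9: (-14.071,12.667) -> (-5.378,10.338) [heading=345, draw]
  RT 40: heading 345 -> 305
  -- iteration 8/9 --
  FD 9: (-5.378,10.338) -> (-0.216,2.966) [heading=305, draw]
  RT 40: heading 305 -> 265
  -- iteration 9/9 --
  FD 9: (-0.216,2.966) -> (-1,-6) [heading=265, draw]
  RT 40: heading 265 -> 225
]
Final: pos=(-1,-6), heading=225, 9 segment(s) drawn

Start position: (-1, -6)
Final position: (-1, -6)
Distance = 0; < 1e-6 -> CLOSED

Answer: yes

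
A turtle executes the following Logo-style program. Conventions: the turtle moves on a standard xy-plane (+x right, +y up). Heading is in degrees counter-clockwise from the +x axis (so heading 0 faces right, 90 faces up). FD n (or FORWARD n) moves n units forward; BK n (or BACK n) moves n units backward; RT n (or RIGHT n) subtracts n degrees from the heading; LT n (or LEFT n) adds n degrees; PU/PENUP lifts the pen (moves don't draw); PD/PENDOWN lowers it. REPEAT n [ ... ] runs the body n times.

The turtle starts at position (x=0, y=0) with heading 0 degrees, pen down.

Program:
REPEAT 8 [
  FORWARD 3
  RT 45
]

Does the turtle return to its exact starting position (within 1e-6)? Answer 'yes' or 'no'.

Executing turtle program step by step:
Start: pos=(0,0), heading=0, pen down
REPEAT 8 [
  -- iteration 1/8 --
  FD 3: (0,0) -> (3,0) [heading=0, draw]
  RT 45: heading 0 -> 315
  -- iteration 2/8 --
  FD 3: (3,0) -> (5.121,-2.121) [heading=315, draw]
  RT 45: heading 315 -> 270
  -- iteration 3/8 --
  FD 3: (5.121,-2.121) -> (5.121,-5.121) [heading=270, draw]
  RT 45: heading 270 -> 225
  -- iteration 4/8 --
  FD 3: (5.121,-5.121) -> (3,-7.243) [heading=225, draw]
  RT 45: heading 225 -> 180
  -- iteration 5/8 --
  FD 3: (3,-7.243) -> (0,-7.243) [heading=180, draw]
  RT 45: heading 180 -> 135
  -- iteration 6/8 --
  FD 3: (0,-7.243) -> (-2.121,-5.121) [heading=135, draw]
  RT 45: heading 135 -> 90
  -- iteration 7/8 --
  FD 3: (-2.121,-5.121) -> (-2.121,-2.121) [heading=90, draw]
  RT 45: heading 90 -> 45
  -- iteration 8/8 --
  FD 3: (-2.121,-2.121) -> (0,0) [heading=45, draw]
  RT 45: heading 45 -> 0
]
Final: pos=(0,0), heading=0, 8 segment(s) drawn

Start position: (0, 0)
Final position: (0, 0)
Distance = 0; < 1e-6 -> CLOSED

Answer: yes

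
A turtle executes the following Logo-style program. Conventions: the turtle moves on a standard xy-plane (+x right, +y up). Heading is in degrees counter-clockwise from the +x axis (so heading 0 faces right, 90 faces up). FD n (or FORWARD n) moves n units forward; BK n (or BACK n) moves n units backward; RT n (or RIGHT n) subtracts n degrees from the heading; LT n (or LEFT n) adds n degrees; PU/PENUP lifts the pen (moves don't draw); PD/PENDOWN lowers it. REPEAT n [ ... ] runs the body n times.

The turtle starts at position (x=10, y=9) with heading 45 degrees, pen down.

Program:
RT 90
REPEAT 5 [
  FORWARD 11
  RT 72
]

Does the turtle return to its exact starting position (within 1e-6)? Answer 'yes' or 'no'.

Executing turtle program step by step:
Start: pos=(10,9), heading=45, pen down
RT 90: heading 45 -> 315
REPEAT 5 [
  -- iteration 1/5 --
  FD 11: (10,9) -> (17.778,1.222) [heading=315, draw]
  RT 72: heading 315 -> 243
  -- iteration 2/5 --
  FD 11: (17.778,1.222) -> (12.784,-8.579) [heading=243, draw]
  RT 72: heading 243 -> 171
  -- iteration 3/5 --
  FD 11: (12.784,-8.579) -> (1.92,-6.858) [heading=171, draw]
  RT 72: heading 171 -> 99
  -- iteration 4/5 --
  FD 11: (1.92,-6.858) -> (0.199,4.006) [heading=99, draw]
  RT 72: heading 99 -> 27
  -- iteration 5/5 --
  FD 11: (0.199,4.006) -> (10,9) [heading=27, draw]
  RT 72: heading 27 -> 315
]
Final: pos=(10,9), heading=315, 5 segment(s) drawn

Start position: (10, 9)
Final position: (10, 9)
Distance = 0; < 1e-6 -> CLOSED

Answer: yes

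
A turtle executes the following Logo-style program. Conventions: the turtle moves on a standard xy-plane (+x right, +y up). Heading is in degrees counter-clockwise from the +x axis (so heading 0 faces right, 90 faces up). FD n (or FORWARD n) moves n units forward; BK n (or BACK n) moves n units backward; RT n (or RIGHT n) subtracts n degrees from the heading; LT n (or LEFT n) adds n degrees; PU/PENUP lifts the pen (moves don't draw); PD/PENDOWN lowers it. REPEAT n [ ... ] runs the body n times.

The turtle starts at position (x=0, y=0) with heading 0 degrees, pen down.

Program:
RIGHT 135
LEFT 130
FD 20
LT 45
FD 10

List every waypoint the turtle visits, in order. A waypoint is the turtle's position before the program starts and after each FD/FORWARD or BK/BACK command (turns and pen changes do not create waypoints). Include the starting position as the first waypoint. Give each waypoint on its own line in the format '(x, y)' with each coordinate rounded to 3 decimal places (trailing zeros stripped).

Executing turtle program step by step:
Start: pos=(0,0), heading=0, pen down
RT 135: heading 0 -> 225
LT 130: heading 225 -> 355
FD 20: (0,0) -> (19.924,-1.743) [heading=355, draw]
LT 45: heading 355 -> 40
FD 10: (19.924,-1.743) -> (27.584,4.685) [heading=40, draw]
Final: pos=(27.584,4.685), heading=40, 2 segment(s) drawn
Waypoints (3 total):
(0, 0)
(19.924, -1.743)
(27.584, 4.685)

Answer: (0, 0)
(19.924, -1.743)
(27.584, 4.685)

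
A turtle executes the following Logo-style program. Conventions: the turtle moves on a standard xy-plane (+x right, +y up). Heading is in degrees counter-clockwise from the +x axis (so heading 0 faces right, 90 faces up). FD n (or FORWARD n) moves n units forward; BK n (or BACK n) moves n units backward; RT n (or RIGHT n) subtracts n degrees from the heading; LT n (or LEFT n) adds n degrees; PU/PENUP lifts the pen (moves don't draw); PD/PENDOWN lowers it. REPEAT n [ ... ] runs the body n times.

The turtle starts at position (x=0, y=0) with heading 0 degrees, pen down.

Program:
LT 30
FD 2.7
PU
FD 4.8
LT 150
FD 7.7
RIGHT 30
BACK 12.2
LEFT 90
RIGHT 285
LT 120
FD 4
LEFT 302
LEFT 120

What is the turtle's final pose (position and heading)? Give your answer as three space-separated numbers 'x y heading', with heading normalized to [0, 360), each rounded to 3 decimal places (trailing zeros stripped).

Answer: 10.396 1.514 137

Derivation:
Executing turtle program step by step:
Start: pos=(0,0), heading=0, pen down
LT 30: heading 0 -> 30
FD 2.7: (0,0) -> (2.338,1.35) [heading=30, draw]
PU: pen up
FD 4.8: (2.338,1.35) -> (6.495,3.75) [heading=30, move]
LT 150: heading 30 -> 180
FD 7.7: (6.495,3.75) -> (-1.205,3.75) [heading=180, move]
RT 30: heading 180 -> 150
BK 12.2: (-1.205,3.75) -> (9.361,-2.35) [heading=150, move]
LT 90: heading 150 -> 240
RT 285: heading 240 -> 315
LT 120: heading 315 -> 75
FD 4: (9.361,-2.35) -> (10.396,1.514) [heading=75, move]
LT 302: heading 75 -> 17
LT 120: heading 17 -> 137
Final: pos=(10.396,1.514), heading=137, 1 segment(s) drawn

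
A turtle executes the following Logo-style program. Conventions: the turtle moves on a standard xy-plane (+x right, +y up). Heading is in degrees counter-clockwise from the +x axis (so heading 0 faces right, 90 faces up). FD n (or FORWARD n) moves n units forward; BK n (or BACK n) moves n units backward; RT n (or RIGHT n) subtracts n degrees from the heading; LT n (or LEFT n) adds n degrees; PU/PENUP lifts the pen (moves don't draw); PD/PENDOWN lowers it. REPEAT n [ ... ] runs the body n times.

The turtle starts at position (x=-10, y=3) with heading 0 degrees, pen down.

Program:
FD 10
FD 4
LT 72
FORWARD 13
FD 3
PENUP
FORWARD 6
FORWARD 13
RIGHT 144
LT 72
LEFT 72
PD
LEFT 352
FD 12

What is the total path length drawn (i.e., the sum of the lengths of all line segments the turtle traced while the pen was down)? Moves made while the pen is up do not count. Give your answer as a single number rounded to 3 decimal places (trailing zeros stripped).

Answer: 42

Derivation:
Executing turtle program step by step:
Start: pos=(-10,3), heading=0, pen down
FD 10: (-10,3) -> (0,3) [heading=0, draw]
FD 4: (0,3) -> (4,3) [heading=0, draw]
LT 72: heading 0 -> 72
FD 13: (4,3) -> (8.017,15.364) [heading=72, draw]
FD 3: (8.017,15.364) -> (8.944,18.217) [heading=72, draw]
PU: pen up
FD 6: (8.944,18.217) -> (10.798,23.923) [heading=72, move]
FD 13: (10.798,23.923) -> (14.816,36.287) [heading=72, move]
RT 144: heading 72 -> 288
LT 72: heading 288 -> 0
LT 72: heading 0 -> 72
PD: pen down
LT 352: heading 72 -> 64
FD 12: (14.816,36.287) -> (20.076,47.073) [heading=64, draw]
Final: pos=(20.076,47.073), heading=64, 5 segment(s) drawn

Segment lengths:
  seg 1: (-10,3) -> (0,3), length = 10
  seg 2: (0,3) -> (4,3), length = 4
  seg 3: (4,3) -> (8.017,15.364), length = 13
  seg 4: (8.017,15.364) -> (8.944,18.217), length = 3
  seg 5: (14.816,36.287) -> (20.076,47.073), length = 12
Total = 42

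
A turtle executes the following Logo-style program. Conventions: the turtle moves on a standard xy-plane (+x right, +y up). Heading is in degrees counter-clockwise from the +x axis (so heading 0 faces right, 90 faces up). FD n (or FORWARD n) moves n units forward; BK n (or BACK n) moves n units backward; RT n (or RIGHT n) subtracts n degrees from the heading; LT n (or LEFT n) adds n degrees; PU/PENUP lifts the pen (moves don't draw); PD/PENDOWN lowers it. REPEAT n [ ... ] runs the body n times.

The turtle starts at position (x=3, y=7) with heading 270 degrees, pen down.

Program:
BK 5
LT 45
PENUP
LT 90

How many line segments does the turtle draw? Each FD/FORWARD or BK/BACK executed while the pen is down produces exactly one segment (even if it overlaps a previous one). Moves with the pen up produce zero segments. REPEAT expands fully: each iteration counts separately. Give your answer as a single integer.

Answer: 1

Derivation:
Executing turtle program step by step:
Start: pos=(3,7), heading=270, pen down
BK 5: (3,7) -> (3,12) [heading=270, draw]
LT 45: heading 270 -> 315
PU: pen up
LT 90: heading 315 -> 45
Final: pos=(3,12), heading=45, 1 segment(s) drawn
Segments drawn: 1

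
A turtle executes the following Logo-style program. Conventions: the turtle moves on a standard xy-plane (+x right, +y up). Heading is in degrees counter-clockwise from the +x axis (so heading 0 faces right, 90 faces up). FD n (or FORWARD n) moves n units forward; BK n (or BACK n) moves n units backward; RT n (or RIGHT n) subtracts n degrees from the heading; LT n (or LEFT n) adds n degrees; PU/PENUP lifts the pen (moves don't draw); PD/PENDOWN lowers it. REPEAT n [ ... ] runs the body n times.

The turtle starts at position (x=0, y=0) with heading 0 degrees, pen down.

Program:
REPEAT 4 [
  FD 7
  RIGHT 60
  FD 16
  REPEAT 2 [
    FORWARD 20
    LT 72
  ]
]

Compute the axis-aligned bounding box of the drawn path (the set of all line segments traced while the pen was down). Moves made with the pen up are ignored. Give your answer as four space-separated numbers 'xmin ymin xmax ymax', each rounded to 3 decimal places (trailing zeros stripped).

Answer: -1.347 -31.177 78.182 50.169

Derivation:
Executing turtle program step by step:
Start: pos=(0,0), heading=0, pen down
REPEAT 4 [
  -- iteration 1/4 --
  FD 7: (0,0) -> (7,0) [heading=0, draw]
  RT 60: heading 0 -> 300
  FD 16: (7,0) -> (15,-13.856) [heading=300, draw]
  REPEAT 2 [
    -- iteration 1/2 --
    FD 20: (15,-13.856) -> (25,-31.177) [heading=300, draw]
    LT 72: heading 300 -> 12
    -- iteration 2/2 --
    FD 20: (25,-31.177) -> (44.563,-27.019) [heading=12, draw]
    LT 72: heading 12 -> 84
  ]
  -- iteration 2/4 --
  FD 7: (44.563,-27.019) -> (45.295,-20.057) [heading=84, draw]
  RT 60: heading 84 -> 24
  FD 16: (45.295,-20.057) -> (59.911,-13.549) [heading=24, draw]
  REPEAT 2 [
    -- iteration 1/2 --
    FD 20: (59.911,-13.549) -> (78.182,-5.415) [heading=24, draw]
    LT 72: heading 24 -> 96
    -- iteration 2/2 --
    FD 20: (78.182,-5.415) -> (76.092,14.476) [heading=96, draw]
    LT 72: heading 96 -> 168
  ]
  -- iteration 3/4 --
  FD 7: (76.092,14.476) -> (69.245,15.931) [heading=168, draw]
  RT 60: heading 168 -> 108
  FD 16: (69.245,15.931) -> (64.3,31.148) [heading=108, draw]
  REPEAT 2 [
    -- iteration 1/2 --
    FD 20: (64.3,31.148) -> (58.12,50.169) [heading=108, draw]
    LT 72: heading 108 -> 180
    -- iteration 2/2 --
    FD 20: (58.12,50.169) -> (38.12,50.169) [heading=180, draw]
    LT 72: heading 180 -> 252
  ]
  -- iteration 4/4 --
  FD 7: (38.12,50.169) -> (35.957,43.512) [heading=252, draw]
  RT 60: heading 252 -> 192
  FD 16: (35.957,43.512) -> (20.307,40.185) [heading=192, draw]
  REPEAT 2 [
    -- iteration 1/2 --
    FD 20: (20.307,40.185) -> (0.744,36.027) [heading=192, draw]
    LT 72: heading 192 -> 264
    -- iteration 2/2 --
    FD 20: (0.744,36.027) -> (-1.347,16.137) [heading=264, draw]
    LT 72: heading 264 -> 336
  ]
]
Final: pos=(-1.347,16.137), heading=336, 16 segment(s) drawn

Segment endpoints: x in {-1.347, 0, 0.744, 7, 15, 20.307, 25, 35.957, 38.12, 44.563, 45.295, 58.12, 59.911, 64.3, 69.245, 76.092, 78.182}, y in {-31.177, -27.019, -20.057, -13.856, -13.549, -5.415, 0, 14.476, 15.931, 16.137, 31.148, 36.027, 40.185, 43.512, 50.169}
xmin=-1.347, ymin=-31.177, xmax=78.182, ymax=50.169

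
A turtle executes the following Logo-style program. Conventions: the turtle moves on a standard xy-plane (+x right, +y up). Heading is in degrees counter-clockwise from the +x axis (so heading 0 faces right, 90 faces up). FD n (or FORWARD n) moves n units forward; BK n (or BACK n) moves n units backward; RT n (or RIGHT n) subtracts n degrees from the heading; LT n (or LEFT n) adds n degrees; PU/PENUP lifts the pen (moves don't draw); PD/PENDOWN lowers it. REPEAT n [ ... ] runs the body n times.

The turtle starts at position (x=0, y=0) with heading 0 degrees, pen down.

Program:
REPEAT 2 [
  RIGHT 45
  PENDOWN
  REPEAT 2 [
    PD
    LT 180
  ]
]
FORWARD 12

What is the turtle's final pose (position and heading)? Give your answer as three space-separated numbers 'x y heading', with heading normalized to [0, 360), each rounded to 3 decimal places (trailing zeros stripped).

Answer: 0 -12 270

Derivation:
Executing turtle program step by step:
Start: pos=(0,0), heading=0, pen down
REPEAT 2 [
  -- iteration 1/2 --
  RT 45: heading 0 -> 315
  PD: pen down
  REPEAT 2 [
    -- iteration 1/2 --
    PD: pen down
    LT 180: heading 315 -> 135
    -- iteration 2/2 --
    PD: pen down
    LT 180: heading 135 -> 315
  ]
  -- iteration 2/2 --
  RT 45: heading 315 -> 270
  PD: pen down
  REPEAT 2 [
    -- iteration 1/2 --
    PD: pen down
    LT 180: heading 270 -> 90
    -- iteration 2/2 --
    PD: pen down
    LT 180: heading 90 -> 270
  ]
]
FD 12: (0,0) -> (0,-12) [heading=270, draw]
Final: pos=(0,-12), heading=270, 1 segment(s) drawn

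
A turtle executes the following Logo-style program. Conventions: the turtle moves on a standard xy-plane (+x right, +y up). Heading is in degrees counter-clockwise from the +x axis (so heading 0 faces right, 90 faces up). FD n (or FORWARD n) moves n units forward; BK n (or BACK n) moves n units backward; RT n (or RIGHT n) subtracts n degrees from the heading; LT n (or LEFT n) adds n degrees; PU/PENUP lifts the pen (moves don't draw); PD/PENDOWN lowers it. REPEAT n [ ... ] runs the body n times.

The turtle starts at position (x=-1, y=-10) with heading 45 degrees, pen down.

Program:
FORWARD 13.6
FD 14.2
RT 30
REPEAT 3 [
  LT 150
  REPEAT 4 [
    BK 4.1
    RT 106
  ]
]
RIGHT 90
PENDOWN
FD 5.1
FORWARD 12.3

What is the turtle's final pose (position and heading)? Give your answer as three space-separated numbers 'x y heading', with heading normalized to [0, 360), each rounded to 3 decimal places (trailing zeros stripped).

Executing turtle program step by step:
Start: pos=(-1,-10), heading=45, pen down
FD 13.6: (-1,-10) -> (8.617,-0.383) [heading=45, draw]
FD 14.2: (8.617,-0.383) -> (18.658,9.658) [heading=45, draw]
RT 30: heading 45 -> 15
REPEAT 3 [
  -- iteration 1/3 --
  LT 150: heading 15 -> 165
  REPEAT 4 [
    -- iteration 1/4 --
    BK 4.1: (18.658,9.658) -> (22.618,8.596) [heading=165, draw]
    RT 106: heading 165 -> 59
    -- iteration 2/4 --
    BK 4.1: (22.618,8.596) -> (20.506,5.082) [heading=59, draw]
    RT 106: heading 59 -> 313
    -- iteration 3/4 --
    BK 4.1: (20.506,5.082) -> (17.71,8.081) [heading=313, draw]
    RT 106: heading 313 -> 207
    -- iteration 4/4 --
    BK 4.1: (17.71,8.081) -> (21.363,9.942) [heading=207, draw]
    RT 106: heading 207 -> 101
  ]
  -- iteration 2/3 --
  LT 150: heading 101 -> 251
  REPEAT 4 [
    -- iteration 1/4 --
    BK 4.1: (21.363,9.942) -> (22.698,13.819) [heading=251, draw]
    RT 106: heading 251 -> 145
    -- iteration 2/4 --
    BK 4.1: (22.698,13.819) -> (26.056,11.467) [heading=145, draw]
    RT 106: heading 145 -> 39
    -- iteration 3/4 --
    BK 4.1: (26.056,11.467) -> (22.87,8.887) [heading=39, draw]
    RT 106: heading 39 -> 293
    -- iteration 4/4 --
    BK 4.1: (22.87,8.887) -> (21.268,12.661) [heading=293, draw]
    RT 106: heading 293 -> 187
  ]
  -- iteration 3/3 --
  LT 150: heading 187 -> 337
  REPEAT 4 [
    -- iteration 1/4 --
    BK 4.1: (21.268,12.661) -> (17.494,14.263) [heading=337, draw]
    RT 106: heading 337 -> 231
    -- iteration 2/4 --
    BK 4.1: (17.494,14.263) -> (20.074,17.449) [heading=231, draw]
    RT 106: heading 231 -> 125
    -- iteration 3/4 --
    BK 4.1: (20.074,17.449) -> (22.426,14.091) [heading=125, draw]
    RT 106: heading 125 -> 19
    -- iteration 4/4 --
    BK 4.1: (22.426,14.091) -> (18.549,12.756) [heading=19, draw]
    RT 106: heading 19 -> 273
  ]
]
RT 90: heading 273 -> 183
PD: pen down
FD 5.1: (18.549,12.756) -> (13.456,12.489) [heading=183, draw]
FD 12.3: (13.456,12.489) -> (1.173,11.845) [heading=183, draw]
Final: pos=(1.173,11.845), heading=183, 16 segment(s) drawn

Answer: 1.173 11.845 183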